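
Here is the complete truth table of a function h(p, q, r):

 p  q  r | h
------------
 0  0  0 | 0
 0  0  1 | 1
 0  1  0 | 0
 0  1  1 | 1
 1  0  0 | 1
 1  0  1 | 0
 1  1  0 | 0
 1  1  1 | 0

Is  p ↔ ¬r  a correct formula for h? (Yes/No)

Check the formula against h row by row:
  p=0, q=0, r=0: formula gives 0, h = 0 ✓
  p=0, q=0, r=1: formula gives 1, h = 1 ✓
  p=0, q=1, r=0: formula gives 0, h = 0 ✓
  p=0, q=1, r=1: formula gives 1, h = 1 ✓
  p=1, q=0, r=0: formula gives 1, h = 1 ✓
  …
  p=1, q=1, r=0: formula gives 1, but h = 0 ✗
A single disagreement suffices: at (1,1,0) they differ, so the formula does not compute h.

No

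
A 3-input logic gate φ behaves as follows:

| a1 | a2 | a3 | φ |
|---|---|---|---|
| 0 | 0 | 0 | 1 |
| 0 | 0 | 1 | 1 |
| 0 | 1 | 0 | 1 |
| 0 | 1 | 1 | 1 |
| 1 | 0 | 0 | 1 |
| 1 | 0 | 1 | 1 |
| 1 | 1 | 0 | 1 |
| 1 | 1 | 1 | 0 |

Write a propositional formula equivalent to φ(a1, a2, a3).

The output is 0 only when every input is 1 — NAND of all inputs.

φ(a1, a2, a3) = NOT ((a1 AND a2) AND a3)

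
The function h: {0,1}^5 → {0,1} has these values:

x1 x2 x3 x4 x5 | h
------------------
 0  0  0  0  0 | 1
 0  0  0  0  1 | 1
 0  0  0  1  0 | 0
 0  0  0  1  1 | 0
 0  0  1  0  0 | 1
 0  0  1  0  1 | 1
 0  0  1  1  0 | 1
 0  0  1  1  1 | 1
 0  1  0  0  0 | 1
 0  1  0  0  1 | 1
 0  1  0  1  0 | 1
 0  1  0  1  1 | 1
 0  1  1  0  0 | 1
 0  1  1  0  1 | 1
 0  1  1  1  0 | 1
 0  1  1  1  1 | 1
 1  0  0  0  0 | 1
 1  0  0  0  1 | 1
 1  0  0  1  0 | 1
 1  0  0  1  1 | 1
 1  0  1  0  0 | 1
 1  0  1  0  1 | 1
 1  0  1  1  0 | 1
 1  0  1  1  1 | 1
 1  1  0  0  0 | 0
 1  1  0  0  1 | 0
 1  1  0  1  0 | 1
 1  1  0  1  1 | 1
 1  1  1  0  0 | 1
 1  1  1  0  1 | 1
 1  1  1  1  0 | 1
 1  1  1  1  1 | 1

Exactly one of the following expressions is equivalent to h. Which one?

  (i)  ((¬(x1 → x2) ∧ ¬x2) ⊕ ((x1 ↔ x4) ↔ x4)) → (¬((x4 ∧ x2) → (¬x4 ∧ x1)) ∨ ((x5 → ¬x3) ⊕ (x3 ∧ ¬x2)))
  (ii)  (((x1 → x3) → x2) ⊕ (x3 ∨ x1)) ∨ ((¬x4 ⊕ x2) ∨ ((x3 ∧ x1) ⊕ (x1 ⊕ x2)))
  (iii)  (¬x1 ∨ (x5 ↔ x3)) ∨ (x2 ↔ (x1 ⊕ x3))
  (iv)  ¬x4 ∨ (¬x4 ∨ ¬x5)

(i) fails at (0,0,0,1,0): the formula yields 1, h is 0.
(iii) fails at (0,0,0,1,0): the formula yields 1, h is 0.
(iv) fails at (0,0,0,1,0): the formula yields 1, h is 0.
(ii) is the remaining candidate, and it agrees with h on all 32 inputs.

ii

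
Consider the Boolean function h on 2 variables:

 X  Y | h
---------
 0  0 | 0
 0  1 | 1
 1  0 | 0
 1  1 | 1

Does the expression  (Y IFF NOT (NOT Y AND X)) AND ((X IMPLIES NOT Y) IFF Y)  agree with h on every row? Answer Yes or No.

Test each input against both h and the formula:
  X=0, Y=0: formula gives 0, h = 0 ✓
  X=0, Y=1: formula gives 1, h = 1 ✓
  X=1, Y=0: formula gives 0, h = 0 ✓
  X=1, Y=1: formula gives 0, but h = 1 ✗
A single disagreement suffices: at (1,1) they differ, so the formula does not compute h.

No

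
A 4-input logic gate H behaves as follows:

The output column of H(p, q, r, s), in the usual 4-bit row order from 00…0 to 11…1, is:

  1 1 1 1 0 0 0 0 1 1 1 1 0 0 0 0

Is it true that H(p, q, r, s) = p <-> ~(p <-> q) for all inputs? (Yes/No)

Yes

Check the formula against H row by row:
  p=0, q=0, r=0, s=0: formula gives 1, H = 1 ✓
  p=0, q=0, r=0, s=1: formula gives 1, H = 1 ✓
  p=0, q=0, r=1, s=0: formula gives 1, H = 1 ✓
  p=0, q=0, r=1, s=1: formula gives 1, H = 1 ✓
  … (the remaining 12 rows also agree.)
Every row agrees, so the formula is equivalent.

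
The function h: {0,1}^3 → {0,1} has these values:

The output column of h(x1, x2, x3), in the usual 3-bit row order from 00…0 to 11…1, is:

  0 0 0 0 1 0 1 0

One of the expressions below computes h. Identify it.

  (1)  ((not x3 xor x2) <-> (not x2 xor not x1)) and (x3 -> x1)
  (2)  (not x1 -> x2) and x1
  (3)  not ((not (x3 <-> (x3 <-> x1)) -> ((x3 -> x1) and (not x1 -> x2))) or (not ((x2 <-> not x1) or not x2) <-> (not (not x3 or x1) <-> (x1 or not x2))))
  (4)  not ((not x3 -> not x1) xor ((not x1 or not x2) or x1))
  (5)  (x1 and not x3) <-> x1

1

(2) fails at (1,0,1): the formula yields 1, h is 0.
(3) fails at (0,0,1): the formula yields 1, h is 0.
(4) fails at (0,0,0): the formula yields 1, h is 0.
(5) fails at (0,0,0): the formula yields 1, h is 0.
(1) is the remaining candidate, and it agrees with h on all 8 inputs.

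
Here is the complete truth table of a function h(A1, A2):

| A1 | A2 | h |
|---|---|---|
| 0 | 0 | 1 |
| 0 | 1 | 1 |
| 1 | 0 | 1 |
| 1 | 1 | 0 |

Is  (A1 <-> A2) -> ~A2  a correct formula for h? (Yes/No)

Check the formula against h row by row:
  A1=0, A2=0: formula gives 1, h = 1 ✓
  A1=0, A2=1: formula gives 1, h = 1 ✓
  A1=1, A2=0: formula gives 1, h = 1 ✓
  A1=1, A2=1: formula gives 0, h = 0 ✓
Every row agrees, so the formula is equivalent.

Yes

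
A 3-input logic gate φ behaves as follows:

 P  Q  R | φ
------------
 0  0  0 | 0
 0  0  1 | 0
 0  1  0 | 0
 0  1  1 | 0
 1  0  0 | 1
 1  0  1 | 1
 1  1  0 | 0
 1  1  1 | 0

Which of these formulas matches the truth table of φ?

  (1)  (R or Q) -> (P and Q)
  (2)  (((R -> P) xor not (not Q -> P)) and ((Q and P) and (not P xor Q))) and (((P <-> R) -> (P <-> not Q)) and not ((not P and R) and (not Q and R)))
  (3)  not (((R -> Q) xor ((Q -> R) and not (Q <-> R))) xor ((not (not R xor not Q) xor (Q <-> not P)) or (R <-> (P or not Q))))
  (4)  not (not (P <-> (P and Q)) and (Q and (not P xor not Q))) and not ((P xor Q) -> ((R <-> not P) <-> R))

(1) disagrees with φ on (0,0,0) (formula → 1, table → 0); rule it out.
(2) disagrees with φ on (1,0,0) (formula → 0, table → 1); rule it out.
(3) disagrees with φ on (0,0,0) (formula → 1, table → 0); rule it out.
That leaves (4). Evaluating it on every row reproduces the table of φ exactly.

4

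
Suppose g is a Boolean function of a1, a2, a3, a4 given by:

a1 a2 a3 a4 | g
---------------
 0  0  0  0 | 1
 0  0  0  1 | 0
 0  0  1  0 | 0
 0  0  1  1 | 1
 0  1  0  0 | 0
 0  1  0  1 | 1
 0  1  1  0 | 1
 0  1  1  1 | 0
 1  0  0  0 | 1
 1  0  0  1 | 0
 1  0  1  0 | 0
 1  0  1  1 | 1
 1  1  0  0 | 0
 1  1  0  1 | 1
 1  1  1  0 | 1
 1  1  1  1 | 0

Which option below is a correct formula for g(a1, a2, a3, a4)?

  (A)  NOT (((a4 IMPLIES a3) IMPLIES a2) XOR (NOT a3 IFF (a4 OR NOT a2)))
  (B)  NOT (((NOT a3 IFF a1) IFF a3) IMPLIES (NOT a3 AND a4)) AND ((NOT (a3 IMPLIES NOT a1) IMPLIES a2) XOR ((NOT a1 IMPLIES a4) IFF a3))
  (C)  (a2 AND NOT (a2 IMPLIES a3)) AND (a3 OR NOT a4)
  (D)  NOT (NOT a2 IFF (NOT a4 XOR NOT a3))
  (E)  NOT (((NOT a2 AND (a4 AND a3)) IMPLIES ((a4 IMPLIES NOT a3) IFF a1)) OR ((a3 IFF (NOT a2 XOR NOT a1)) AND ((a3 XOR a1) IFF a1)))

D

(A) disagrees with g on (0,0,0,0) (formula → 0, table → 1); rule it out.
(B) disagrees with g on (0,0,0,0) (formula → 0, table → 1); rule it out.
(C) disagrees with g on (0,0,0,0) (formula → 0, table → 1); rule it out.
(E) disagrees with g on (0,0,0,0) (formula → 0, table → 1); rule it out.
Only (D) survives; checking it on all 16 rows confirms it matches g.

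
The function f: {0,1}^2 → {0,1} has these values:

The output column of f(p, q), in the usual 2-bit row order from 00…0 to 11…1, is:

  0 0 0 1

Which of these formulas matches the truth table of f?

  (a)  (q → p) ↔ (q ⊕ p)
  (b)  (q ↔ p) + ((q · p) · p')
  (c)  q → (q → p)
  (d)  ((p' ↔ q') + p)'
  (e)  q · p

e

(a): at (1,0) it gives 1, but f = 0 — eliminated.
(b): at (0,0) it gives 1, but f = 0 — eliminated.
(c): at (0,0) it gives 1, but f = 0 — eliminated.
(d): at (0,1) it gives 1, but f = 0 — eliminated.
Only (e) survives; checking it on all 4 rows confirms it matches f.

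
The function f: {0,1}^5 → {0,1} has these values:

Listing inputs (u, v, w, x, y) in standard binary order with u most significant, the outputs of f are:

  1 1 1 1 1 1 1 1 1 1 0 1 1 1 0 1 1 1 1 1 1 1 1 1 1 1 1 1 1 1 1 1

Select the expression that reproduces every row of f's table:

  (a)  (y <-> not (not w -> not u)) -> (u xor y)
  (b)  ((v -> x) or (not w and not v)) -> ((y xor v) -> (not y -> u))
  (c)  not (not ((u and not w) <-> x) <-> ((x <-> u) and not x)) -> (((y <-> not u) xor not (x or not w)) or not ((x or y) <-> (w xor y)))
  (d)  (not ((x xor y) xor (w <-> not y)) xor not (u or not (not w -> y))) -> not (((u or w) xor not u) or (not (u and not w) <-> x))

b

(a) disagrees with f on (0,0,0,0,0) (formula → 0, table → 1); rule it out.
(c) disagrees with f on (0,0,0,0,0) (formula → 0, table → 1); rule it out.
(d) disagrees with f on (0,0,0,0,0) (formula → 0, table → 1); rule it out.
Only (b) survives; checking it on all 32 rows confirms it matches f.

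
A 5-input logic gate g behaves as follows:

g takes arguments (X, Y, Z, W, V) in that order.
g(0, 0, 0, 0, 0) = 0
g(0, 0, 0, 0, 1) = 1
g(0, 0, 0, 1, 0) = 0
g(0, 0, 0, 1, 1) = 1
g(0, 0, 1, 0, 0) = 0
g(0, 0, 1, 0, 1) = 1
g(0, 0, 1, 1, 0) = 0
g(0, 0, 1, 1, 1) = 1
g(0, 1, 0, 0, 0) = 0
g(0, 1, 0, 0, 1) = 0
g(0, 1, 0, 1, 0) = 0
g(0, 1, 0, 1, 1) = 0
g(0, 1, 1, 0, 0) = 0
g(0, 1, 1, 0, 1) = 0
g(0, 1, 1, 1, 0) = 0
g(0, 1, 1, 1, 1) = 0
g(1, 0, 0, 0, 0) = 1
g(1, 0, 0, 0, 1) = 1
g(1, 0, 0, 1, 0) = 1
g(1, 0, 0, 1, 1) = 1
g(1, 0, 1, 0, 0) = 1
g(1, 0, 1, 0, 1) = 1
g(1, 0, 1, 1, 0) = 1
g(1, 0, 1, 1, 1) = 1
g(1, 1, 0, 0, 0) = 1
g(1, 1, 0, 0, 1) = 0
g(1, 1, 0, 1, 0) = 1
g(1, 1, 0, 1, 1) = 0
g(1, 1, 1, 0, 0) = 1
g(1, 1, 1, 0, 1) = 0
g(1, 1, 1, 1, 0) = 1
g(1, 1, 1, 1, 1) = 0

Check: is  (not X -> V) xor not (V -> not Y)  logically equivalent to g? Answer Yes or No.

Check the formula against g row by row:
  X=0, Y=0, Z=0, W=0, V=0: formula gives 0, g = 0 ✓
  X=0, Y=0, Z=0, W=0, V=1: formula gives 1, g = 1 ✓
  X=0, Y=0, Z=0, W=1, V=0: formula gives 0, g = 0 ✓
  X=0, Y=0, Z=0, W=1, V=1: formula gives 1, g = 1 ✓
  …and likewise for the remaining 28 rows.
Every row agrees, so the formula is equivalent.

Yes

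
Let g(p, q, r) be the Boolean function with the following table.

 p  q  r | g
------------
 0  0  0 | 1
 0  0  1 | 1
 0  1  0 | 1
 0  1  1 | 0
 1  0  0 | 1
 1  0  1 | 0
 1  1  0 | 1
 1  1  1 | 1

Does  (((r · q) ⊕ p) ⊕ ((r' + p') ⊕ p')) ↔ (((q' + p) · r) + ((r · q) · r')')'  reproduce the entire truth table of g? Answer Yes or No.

Evaluate (((r · q) ⊕ p) ⊕ ((r' + p') ⊕ p')) ↔ (((q' + p) · r) + ((r · q) · r')')' on each row and compare to g:
  p=0, q=0, r=0: formula gives 1, g = 1 ✓
  p=0, q=0, r=1: formula gives 1, g = 1 ✓
  p=0, q=1, r=0: formula gives 1, g = 1 ✓
  p=0, q=1, r=1: formula gives 0, g = 0 ✓
  p=1, q=0, r=0: formula gives 1, g = 1 ✓
  … (the remaining 3 rows also agree.)
All 8 rows match — the expression computes g exactly.

Yes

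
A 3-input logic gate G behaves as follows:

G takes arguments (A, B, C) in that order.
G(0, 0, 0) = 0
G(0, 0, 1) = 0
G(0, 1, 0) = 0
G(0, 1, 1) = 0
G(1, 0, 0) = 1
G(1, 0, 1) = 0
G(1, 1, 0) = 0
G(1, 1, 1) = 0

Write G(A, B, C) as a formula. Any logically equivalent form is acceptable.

Only row (1,0,0) gives 1. That row's minterm A·¬B·¬C is G directly.

G(A, B, C) = (A & ~B) & ~C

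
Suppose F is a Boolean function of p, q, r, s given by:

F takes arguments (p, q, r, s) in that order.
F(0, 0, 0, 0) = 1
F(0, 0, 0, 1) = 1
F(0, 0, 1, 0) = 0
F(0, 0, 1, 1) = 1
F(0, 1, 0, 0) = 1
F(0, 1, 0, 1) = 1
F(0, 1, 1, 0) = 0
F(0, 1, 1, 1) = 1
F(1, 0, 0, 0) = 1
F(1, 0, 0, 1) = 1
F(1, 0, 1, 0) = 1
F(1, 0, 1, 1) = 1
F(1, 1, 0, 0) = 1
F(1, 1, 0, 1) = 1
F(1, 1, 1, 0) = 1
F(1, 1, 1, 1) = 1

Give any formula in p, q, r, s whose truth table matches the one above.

F(p, q, r, s) = not ((((not p and not q) and r) and not s) or (((not p and q) and r) and not s))

The 0-rows are (0,0,1,0), (0,1,1,0). Take each as a conjunction (¬p·¬q·r·¬s, ¬p·q·r·¬s), form their disjunction, and complement — that gives a formula that is 1 everywhere F is.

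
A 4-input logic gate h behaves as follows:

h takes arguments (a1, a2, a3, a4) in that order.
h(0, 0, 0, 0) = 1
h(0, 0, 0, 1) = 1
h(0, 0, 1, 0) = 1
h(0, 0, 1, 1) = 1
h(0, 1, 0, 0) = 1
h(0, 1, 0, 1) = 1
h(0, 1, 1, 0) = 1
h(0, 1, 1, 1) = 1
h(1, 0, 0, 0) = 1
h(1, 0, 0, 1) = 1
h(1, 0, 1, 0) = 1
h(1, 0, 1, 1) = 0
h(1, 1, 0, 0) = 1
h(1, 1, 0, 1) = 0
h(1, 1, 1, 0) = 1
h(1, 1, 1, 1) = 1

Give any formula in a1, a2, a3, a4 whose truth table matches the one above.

h(a1, a2, a3, a4) = not ((((a1 and not a2) and a3) and a4) or (((a1 and a2) and not a3) and a4))

h is 0 on only 2 rows — (1,0,1,1), (1,1,0,1). Writing each as a minterm (a1·¬a2·a3·a4, a1·a2·¬a3·a4) and OR-ing them characterizes exactly where h=0, so h is the negation of that disjunction.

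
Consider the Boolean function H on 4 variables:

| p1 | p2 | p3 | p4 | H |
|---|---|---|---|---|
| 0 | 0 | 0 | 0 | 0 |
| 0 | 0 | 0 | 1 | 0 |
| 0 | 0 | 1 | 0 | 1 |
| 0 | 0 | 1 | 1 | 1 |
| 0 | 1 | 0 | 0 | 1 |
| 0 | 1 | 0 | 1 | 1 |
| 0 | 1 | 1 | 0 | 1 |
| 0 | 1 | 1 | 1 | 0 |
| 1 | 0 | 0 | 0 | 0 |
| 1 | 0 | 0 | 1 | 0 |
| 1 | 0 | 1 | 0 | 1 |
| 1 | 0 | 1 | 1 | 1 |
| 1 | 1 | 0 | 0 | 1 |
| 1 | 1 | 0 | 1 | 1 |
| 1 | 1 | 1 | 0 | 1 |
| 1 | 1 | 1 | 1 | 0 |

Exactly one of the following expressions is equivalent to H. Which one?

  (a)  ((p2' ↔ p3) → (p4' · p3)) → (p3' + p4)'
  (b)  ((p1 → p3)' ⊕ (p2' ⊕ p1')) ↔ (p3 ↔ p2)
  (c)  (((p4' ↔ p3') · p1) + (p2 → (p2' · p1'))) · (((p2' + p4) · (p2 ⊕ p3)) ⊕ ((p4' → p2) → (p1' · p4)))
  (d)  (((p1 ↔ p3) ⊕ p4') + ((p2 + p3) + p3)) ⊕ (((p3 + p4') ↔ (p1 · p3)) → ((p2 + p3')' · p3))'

a

(b) disagrees with H on (0,1,0,0) (formula → 0, table → 1); rule it out.
(c) disagrees with H on (0,0,0,0) (formula → 1, table → 0); rule it out.
(d) disagrees with H on (0,1,0,1) (formula → 0, table → 1); rule it out.
That leaves (a). Evaluating it on every row reproduces the table of H exactly.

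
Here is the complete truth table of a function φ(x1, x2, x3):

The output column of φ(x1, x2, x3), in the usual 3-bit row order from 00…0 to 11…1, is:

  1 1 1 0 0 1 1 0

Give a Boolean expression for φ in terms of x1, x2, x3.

φ is 0 on only 3 rows — (0,1,1), (1,0,0), (1,1,1). Writing each as a minterm (¬x1·x2·x3, x1·¬x2·¬x3, x1·x2·x3) and OR-ing them characterizes exactly where φ=0, so φ is the negation of that disjunction.

φ(x1, x2, x3) = ~((((~x1 & x2) & x3) | ((x1 & ~x2) & ~x3)) | ((x1 & x2) & x3))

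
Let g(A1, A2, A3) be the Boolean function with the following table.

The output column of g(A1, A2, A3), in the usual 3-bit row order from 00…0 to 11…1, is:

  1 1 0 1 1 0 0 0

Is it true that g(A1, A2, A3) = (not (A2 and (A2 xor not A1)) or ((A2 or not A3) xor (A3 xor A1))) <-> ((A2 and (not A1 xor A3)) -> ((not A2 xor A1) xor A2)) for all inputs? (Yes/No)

No

Check the formula against g row by row:
  A1=0, A2=0, A3=0: formula gives 1, g = 1 ✓
  A1=0, A2=0, A3=1: formula gives 1, g = 1 ✓
  A1=0, A2=1, A3=0: formula gives 1, but g = 0 ✗
A single disagreement suffices: at (0,1,0) they differ, so the formula does not compute g.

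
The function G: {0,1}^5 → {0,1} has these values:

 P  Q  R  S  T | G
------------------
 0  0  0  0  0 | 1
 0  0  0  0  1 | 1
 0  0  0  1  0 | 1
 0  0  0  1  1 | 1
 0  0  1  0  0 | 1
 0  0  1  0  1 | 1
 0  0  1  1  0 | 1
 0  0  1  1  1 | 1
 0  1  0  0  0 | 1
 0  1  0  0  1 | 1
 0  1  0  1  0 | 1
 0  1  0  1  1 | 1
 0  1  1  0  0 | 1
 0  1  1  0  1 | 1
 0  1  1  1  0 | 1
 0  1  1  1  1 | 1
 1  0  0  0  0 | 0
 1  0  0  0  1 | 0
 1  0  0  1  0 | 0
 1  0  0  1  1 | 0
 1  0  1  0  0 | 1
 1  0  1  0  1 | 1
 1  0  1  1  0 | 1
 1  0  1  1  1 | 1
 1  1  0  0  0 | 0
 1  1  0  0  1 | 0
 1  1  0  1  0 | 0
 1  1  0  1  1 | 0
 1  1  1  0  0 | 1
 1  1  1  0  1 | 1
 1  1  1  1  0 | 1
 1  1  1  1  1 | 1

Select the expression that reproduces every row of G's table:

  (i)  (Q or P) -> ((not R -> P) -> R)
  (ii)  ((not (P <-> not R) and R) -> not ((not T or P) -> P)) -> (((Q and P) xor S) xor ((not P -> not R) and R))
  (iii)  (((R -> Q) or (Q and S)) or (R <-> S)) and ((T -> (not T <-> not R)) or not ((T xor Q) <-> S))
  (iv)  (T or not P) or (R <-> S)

(ii) fails at (0,0,0,0,0): the formula yields 0, G is 1.
(iii) fails at (0,0,0,1,1): the formula yields 0, G is 1.
(iv) fails at (1,0,0,0,0): the formula yields 1, G is 0.
Only (i) survives; checking it on all 32 rows confirms it matches G.

i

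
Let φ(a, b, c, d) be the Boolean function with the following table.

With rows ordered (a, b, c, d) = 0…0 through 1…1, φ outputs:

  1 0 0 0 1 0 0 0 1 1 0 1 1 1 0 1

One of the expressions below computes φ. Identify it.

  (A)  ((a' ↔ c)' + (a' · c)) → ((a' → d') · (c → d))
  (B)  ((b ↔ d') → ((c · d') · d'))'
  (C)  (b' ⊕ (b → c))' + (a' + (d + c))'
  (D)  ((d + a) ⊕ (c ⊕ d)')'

(B) fails at (0,0,0,0): the formula yields 0, φ is 1.
(C) fails at (0,0,0,1): the formula yields 1, φ is 0.
(D) fails at (0,0,0,0): the formula yields 0, φ is 1.
Only (A) survives; checking it on all 16 rows confirms it matches φ.

A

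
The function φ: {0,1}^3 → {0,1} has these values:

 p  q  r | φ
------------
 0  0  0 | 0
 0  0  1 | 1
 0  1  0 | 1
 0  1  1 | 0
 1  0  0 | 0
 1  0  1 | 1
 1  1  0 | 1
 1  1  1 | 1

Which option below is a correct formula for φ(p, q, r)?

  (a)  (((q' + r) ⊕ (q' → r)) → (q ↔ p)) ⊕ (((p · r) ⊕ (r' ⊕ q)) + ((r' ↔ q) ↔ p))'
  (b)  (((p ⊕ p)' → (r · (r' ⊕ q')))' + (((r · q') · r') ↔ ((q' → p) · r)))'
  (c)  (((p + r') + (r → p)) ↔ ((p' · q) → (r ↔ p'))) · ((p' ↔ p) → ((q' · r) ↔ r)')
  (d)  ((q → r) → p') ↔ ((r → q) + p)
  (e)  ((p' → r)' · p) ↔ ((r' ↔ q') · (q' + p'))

(a) disagrees with φ on (0,0,0) (formula → 1, table → 0); rule it out.
(b) disagrees with φ on (0,0,1) (formula → 0, table → 1); rule it out.
(c) disagrees with φ on (0,0,0) (formula → 1, table → 0); rule it out.
(d) disagrees with φ on (0,0,0) (formula → 1, table → 0); rule it out.
That leaves (e). Evaluating it on every row reproduces the table of φ exactly.

e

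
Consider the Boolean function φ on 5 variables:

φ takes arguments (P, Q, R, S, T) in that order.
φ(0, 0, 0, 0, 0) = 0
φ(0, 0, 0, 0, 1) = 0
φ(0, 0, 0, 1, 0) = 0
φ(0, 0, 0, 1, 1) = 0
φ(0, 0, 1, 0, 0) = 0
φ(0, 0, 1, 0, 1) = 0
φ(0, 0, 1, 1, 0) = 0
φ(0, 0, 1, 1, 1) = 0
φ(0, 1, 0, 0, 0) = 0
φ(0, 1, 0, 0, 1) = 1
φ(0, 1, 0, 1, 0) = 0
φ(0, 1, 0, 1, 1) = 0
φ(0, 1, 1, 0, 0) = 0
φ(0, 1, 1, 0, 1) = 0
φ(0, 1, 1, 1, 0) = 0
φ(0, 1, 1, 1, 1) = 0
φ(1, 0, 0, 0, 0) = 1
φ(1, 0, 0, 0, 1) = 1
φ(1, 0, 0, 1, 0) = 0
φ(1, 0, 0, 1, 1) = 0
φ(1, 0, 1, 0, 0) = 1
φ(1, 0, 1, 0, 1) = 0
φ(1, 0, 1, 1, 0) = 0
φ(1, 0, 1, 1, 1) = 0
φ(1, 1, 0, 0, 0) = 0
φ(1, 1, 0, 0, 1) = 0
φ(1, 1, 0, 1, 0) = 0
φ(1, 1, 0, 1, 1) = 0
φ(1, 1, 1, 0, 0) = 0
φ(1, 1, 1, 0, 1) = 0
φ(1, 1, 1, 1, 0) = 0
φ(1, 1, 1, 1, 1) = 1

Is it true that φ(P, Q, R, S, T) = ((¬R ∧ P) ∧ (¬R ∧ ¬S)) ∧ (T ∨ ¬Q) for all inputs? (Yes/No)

Evaluate ((¬R ∧ P) ∧ (¬R ∧ ¬S)) ∧ (T ∨ ¬Q) on each row and compare to φ:
  P=0, Q=0, R=0, S=0, T=0: formula gives 0, φ = 0 ✓
  P=0, Q=0, R=0, S=0, T=1: formula gives 0, φ = 0 ✓
  P=0, Q=0, R=0, S=1, T=0: formula gives 0, φ = 0 ✓
  P=0, Q=0, R=0, S=1, T=1: formula gives 0, φ = 0 ✓
  …
  P=0, Q=1, R=0, S=0, T=1: formula gives 0, but φ = 1 ✗
Row (0,1,0,0,1) is a counterexample, so the formula is not equivalent to φ.

No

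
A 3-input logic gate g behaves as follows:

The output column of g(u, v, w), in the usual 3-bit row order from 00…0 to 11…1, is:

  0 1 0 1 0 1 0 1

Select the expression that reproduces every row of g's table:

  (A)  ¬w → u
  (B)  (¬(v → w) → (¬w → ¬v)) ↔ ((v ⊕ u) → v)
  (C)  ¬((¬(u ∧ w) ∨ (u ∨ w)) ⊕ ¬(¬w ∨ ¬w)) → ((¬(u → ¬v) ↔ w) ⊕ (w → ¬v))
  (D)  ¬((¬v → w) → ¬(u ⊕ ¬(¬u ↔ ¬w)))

D

(A) disagrees with g on (1,0,0) (formula → 1, table → 0); rule it out.
(B) disagrees with g on (0,0,0) (formula → 1, table → 0); rule it out.
(C) disagrees with g on (0,0,0) (formula → 1, table → 0); rule it out.
Only (D) survives; checking it on all 8 rows confirms it matches g.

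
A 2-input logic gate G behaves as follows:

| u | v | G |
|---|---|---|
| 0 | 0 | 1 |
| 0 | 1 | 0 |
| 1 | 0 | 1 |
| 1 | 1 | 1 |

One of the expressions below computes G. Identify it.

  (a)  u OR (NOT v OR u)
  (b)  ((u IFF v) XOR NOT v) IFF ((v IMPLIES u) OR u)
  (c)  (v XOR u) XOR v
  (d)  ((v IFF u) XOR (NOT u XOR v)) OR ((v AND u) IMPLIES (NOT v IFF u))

a

(b) fails at (0,0): the formula yields 0, G is 1.
(c) fails at (0,0): the formula yields 0, G is 1.
(d) fails at (0,1): the formula yields 1, G is 0.
(a) is the remaining candidate, and it agrees with G on all 4 inputs.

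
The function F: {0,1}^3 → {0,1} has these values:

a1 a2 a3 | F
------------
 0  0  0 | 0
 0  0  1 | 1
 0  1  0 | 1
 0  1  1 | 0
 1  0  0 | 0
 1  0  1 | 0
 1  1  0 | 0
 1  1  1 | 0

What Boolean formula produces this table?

F(a1, a2, a3) = ((not a1 and not a2) and a3) or ((not a1 and a2) and not a3)

F=1 on 2 inputs: (0,0,1), (0,1,0). Reading each as a conjunction of literals (¬a1·¬a2·a3, ¬a1·a2·¬a3) and taking the OR gives the canonical DNF.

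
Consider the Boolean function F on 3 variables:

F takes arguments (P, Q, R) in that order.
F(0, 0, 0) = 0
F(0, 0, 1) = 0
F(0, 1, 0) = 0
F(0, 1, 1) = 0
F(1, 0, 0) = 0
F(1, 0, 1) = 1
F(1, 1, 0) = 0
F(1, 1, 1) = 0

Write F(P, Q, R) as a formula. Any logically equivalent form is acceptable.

F(P, Q, R) = (P AND NOT Q) AND R

F is 1 on exactly one input, (1,0,1), whose minterm is P·¬Q·R. So F is just that conjunction.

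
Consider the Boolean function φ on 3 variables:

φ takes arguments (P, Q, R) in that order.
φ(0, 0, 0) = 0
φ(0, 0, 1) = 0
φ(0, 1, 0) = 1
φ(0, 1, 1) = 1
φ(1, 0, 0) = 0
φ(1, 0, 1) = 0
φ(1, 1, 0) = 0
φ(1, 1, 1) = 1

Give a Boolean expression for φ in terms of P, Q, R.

φ=1 on 3 inputs: (0,1,0), (0,1,1), (1,1,1). Reading each as a conjunction of literals (¬P·Q·¬R, ¬P·Q·R, P·Q·R) and taking the OR gives the canonical DNF.

φ(P, Q, R) = (((¬P ∧ Q) ∧ ¬R) ∨ ((¬P ∧ Q) ∧ R)) ∨ ((P ∧ Q) ∧ R)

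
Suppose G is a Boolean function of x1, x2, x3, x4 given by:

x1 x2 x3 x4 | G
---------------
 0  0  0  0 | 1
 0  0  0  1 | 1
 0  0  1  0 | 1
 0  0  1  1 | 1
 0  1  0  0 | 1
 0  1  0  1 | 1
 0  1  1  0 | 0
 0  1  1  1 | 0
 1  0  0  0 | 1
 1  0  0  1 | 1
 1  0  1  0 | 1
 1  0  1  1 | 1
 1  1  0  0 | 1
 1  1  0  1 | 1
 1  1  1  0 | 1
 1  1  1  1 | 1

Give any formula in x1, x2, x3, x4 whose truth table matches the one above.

The 0-rows are (0,1,1,0), (0,1,1,1). Take each as a conjunction (¬x1·x2·x3·¬x4, ¬x1·x2·x3·x4), form their disjunction, and complement — that gives a formula that is 1 everywhere G is.

G(x1, x2, x3, x4) = not ((((not x1 and x2) and x3) and not x4) or (((not x1 and x2) and x3) and x4))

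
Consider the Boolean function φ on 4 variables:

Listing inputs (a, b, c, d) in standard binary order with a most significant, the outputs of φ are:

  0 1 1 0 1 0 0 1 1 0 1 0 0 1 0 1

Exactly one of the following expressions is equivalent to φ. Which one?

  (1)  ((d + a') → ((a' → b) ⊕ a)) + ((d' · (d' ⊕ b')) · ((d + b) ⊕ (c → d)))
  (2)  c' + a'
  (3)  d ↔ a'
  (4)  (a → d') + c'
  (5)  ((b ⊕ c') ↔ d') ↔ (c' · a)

(1) disagrees with φ on (0,0,0,1) (formula → 0, table → 1); rule it out.
(2) disagrees with φ on (0,0,0,0) (formula → 1, table → 0); rule it out.
(3) disagrees with φ on (0,0,1,0) (formula → 0, table → 1); rule it out.
(4) disagrees with φ on (0,0,0,0) (formula → 1, table → 0); rule it out.
(5) is the remaining candidate, and it agrees with φ on all 16 inputs.

5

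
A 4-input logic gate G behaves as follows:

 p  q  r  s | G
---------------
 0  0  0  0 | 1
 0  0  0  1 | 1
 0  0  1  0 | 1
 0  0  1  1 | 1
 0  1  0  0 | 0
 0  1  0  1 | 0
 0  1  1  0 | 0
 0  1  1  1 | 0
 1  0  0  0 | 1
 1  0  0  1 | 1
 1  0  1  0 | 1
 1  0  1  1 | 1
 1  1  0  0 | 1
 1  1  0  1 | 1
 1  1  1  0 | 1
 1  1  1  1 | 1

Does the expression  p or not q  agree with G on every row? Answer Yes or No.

Check the formula against G row by row:
  p=0, q=0, r=0, s=0: formula gives 1, G = 1 ✓
  p=0, q=0, r=0, s=1: formula gives 1, G = 1 ✓
  p=0, q=0, r=1, s=0: formula gives 1, G = 1 ✓
  p=0, q=0, r=1, s=1: formula gives 1, G = 1 ✓
  … (the remaining 12 rows also agree.)
All 16 rows match — the expression computes G exactly.

Yes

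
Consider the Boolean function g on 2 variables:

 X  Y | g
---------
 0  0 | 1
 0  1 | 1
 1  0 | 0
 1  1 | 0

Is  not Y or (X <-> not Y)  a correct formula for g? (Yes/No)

No

Check the formula against g row by row:
  X=0, Y=0: formula gives 1, g = 1 ✓
  X=0, Y=1: formula gives 1, g = 1 ✓
  X=1, Y=0: formula gives 1, but g = 0 ✗
Since they disagree at (1,0), the expression is not a correct formula for g.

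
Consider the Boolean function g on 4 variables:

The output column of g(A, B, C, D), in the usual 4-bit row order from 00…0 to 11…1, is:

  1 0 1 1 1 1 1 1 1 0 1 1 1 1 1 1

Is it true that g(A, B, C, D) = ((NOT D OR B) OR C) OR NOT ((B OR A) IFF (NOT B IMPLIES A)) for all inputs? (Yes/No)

Test each input against both g and the formula:
  A=0, B=0, C=0, D=0: formula gives 1, g = 1 ✓
  A=0, B=0, C=0, D=1: formula gives 0, g = 0 ✓
  A=0, B=0, C=1, D=0: formula gives 1, g = 1 ✓
  A=0, B=0, C=1, D=1: formula gives 1, g = 1 ✓
  …and likewise for the remaining 12 rows.
Every row agrees, so the formula is equivalent.

Yes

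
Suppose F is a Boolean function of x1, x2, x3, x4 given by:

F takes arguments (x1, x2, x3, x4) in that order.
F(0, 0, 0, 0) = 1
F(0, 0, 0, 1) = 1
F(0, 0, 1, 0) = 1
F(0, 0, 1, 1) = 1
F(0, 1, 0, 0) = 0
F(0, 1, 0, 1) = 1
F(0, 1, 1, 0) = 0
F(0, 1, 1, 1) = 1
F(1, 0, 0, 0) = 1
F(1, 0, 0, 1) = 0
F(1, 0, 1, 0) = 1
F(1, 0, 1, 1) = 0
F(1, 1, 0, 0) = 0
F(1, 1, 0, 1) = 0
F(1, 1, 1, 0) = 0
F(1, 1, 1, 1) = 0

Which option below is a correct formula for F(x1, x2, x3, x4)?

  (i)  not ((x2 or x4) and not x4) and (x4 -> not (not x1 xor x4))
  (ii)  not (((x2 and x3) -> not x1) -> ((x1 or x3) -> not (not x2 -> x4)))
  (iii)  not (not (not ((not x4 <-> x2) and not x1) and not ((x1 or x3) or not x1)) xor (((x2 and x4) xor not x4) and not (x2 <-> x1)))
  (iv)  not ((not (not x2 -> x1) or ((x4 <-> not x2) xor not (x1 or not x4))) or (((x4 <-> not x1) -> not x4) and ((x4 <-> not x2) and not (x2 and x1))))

(ii): at (0,0,0,0) it gives 0, but F = 1 — eliminated.
(iii): at (0,0,0,0) it gives 0, but F = 1 — eliminated.
(iv): at (0,0,0,0) it gives 0, but F = 1 — eliminated.
That leaves (i). Evaluating it on every row reproduces the table of F exactly.

i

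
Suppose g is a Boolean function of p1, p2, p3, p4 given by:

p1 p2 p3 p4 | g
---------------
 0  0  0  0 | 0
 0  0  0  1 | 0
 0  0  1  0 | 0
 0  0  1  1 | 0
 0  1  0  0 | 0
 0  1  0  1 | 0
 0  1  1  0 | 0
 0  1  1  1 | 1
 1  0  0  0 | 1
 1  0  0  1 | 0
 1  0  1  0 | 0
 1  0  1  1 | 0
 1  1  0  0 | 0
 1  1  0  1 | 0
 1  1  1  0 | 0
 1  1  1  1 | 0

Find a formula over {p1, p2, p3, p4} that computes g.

g=1 on 2 inputs: (0,1,1,1), (1,0,0,0). Reading each as a conjunction of literals (¬p1·p2·p3·p4, p1·¬p2·¬p3·¬p4) and taking the OR gives the canonical DNF.

g(p1, p2, p3, p4) = (((p1' · p2) · p3) · p4) + (((p1 · p2') · p3') · p4')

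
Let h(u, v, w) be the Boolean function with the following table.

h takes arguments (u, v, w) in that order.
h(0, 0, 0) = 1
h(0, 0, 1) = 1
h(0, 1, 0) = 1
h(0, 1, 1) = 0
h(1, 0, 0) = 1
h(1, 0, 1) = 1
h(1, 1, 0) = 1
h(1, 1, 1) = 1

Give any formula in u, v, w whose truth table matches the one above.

h(u, v, w) = ~((~u & v) & w)

h is 0 on exactly one input, (0,1,1), whose minterm is ¬u·v·w. So h is the negation of that single conjunction.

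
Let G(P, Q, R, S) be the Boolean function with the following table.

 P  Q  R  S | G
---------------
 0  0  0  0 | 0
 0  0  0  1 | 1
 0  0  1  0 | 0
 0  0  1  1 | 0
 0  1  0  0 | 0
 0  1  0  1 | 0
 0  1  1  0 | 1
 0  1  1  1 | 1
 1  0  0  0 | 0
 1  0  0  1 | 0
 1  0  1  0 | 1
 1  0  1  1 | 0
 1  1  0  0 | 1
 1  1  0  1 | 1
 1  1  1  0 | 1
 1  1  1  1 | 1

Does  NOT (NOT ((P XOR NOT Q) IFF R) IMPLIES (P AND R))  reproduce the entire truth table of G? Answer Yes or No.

No

Evaluate NOT (NOT ((P XOR NOT Q) IFF R) IMPLIES (P AND R)) on each row and compare to G:
  P=0, Q=0, R=0, S=0: formula gives 1, but G = 0 ✗
A single disagreement suffices: at (0,0,0,0) they differ, so the formula does not compute G.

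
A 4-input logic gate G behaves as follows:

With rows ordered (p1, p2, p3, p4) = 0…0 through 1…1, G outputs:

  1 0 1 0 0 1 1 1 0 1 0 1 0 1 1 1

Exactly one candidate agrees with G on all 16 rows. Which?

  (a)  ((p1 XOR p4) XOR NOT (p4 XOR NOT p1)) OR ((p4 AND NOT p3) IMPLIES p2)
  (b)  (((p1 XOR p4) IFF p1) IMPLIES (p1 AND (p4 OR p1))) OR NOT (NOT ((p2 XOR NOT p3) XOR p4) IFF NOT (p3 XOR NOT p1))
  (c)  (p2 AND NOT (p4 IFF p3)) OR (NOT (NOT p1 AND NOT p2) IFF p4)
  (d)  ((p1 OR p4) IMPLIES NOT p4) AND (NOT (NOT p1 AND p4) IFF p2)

c

(a): at (0,0,1,1) it gives 1, but G = 0 — eliminated.
(b): at (0,0,0,0) it gives 0, but G = 1 — eliminated.
(d): at (0,0,0,0) it gives 0, but G = 1 — eliminated.
Only (c) survives; checking it on all 16 rows confirms it matches G.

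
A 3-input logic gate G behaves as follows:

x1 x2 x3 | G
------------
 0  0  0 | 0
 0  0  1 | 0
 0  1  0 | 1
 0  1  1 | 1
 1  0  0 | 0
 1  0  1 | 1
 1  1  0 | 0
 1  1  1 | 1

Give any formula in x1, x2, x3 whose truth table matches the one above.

Collect the rows where G=1 — (0,1,0), (0,1,1), (1,0,1), (1,1,1) — and write one minterm per row: ¬x1·x2·¬x3, ¬x1·x2·x3, x1·¬x2·x3, x1·x2·x3. Their union (logical OR) reproduces the table exactly.

G(x1, x2, x3) = ((((~x1 & x2) & ~x3) | ((~x1 & x2) & x3)) | ((x1 & ~x2) & x3)) | ((x1 & x2) & x3)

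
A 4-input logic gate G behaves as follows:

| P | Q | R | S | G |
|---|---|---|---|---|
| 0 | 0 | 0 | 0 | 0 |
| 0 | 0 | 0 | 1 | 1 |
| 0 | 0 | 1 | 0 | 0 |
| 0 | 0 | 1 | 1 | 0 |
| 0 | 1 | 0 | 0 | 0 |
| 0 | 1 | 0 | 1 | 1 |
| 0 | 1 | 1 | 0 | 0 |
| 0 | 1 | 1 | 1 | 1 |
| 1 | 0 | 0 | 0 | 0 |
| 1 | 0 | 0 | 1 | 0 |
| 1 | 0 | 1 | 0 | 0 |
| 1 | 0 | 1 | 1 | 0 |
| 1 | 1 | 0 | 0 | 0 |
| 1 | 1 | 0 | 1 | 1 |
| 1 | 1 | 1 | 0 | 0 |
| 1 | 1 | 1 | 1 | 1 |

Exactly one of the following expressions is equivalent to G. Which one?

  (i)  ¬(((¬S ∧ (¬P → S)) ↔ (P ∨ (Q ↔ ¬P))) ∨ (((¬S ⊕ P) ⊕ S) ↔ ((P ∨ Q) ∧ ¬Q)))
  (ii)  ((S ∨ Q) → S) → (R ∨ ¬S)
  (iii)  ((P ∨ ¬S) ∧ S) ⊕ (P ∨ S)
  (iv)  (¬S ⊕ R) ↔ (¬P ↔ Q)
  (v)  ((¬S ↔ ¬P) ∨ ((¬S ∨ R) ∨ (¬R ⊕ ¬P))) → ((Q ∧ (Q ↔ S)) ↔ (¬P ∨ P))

v

(i) fails at (0,0,0,1): the formula yields 0, G is 1.
(ii) fails at (0,0,0,0): the formula yields 1, G is 0.
(iii) fails at (0,0,1,1): the formula yields 1, G is 0.
(iv) fails at (0,0,1,0): the formula yields 1, G is 0.
(v) is the remaining candidate, and it agrees with G on all 16 inputs.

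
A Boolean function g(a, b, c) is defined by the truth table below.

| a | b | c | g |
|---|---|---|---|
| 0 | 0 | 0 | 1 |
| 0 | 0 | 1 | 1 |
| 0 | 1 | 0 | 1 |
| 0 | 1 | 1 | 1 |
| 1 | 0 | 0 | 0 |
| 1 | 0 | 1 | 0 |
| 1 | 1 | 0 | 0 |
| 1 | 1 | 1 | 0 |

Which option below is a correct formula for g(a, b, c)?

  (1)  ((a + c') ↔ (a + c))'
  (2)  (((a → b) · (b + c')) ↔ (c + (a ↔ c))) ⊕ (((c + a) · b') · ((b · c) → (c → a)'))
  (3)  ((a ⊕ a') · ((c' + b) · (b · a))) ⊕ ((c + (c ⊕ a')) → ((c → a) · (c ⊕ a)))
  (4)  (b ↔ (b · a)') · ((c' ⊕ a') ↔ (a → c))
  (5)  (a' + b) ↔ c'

1

(2) fails at (1,0,1): the formula yields 1, g is 0.
(3) fails at (0,0,0): the formula yields 0, g is 1.
(4) fails at (0,0,0): the formula yields 0, g is 1.
(5) fails at (0,0,1): the formula yields 0, g is 1.
(1) is the remaining candidate, and it agrees with g on all 8 inputs.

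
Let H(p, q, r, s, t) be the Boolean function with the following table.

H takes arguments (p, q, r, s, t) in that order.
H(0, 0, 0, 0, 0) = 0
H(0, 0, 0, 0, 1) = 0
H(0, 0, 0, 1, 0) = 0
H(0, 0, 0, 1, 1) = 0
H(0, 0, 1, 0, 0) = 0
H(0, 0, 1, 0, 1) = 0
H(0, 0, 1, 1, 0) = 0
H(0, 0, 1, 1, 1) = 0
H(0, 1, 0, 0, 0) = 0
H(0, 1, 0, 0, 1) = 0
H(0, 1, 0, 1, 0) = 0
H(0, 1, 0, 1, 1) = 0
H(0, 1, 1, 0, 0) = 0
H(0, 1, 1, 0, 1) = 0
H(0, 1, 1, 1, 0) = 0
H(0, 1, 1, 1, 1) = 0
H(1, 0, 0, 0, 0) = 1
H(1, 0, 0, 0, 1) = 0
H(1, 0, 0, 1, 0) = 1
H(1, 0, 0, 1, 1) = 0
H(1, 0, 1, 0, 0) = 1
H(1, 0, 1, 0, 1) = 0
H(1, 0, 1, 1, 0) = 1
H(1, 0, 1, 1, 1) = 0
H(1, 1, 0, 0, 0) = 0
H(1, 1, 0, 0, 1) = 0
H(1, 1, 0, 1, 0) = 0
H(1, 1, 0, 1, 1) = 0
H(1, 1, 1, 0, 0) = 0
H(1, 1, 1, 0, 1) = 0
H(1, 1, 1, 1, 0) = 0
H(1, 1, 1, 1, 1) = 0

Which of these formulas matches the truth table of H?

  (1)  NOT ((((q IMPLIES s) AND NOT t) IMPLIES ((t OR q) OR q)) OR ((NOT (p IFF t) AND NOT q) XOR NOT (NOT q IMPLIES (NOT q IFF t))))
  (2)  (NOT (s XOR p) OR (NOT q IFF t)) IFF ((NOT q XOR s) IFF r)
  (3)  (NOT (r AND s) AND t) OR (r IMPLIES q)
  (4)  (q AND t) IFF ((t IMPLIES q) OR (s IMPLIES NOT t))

1

(2) disagrees with H on (0,0,0,1,1) (formula → 1, table → 0); rule it out.
(3) disagrees with H on (0,0,0,0,0) (formula → 1, table → 0); rule it out.
(4) disagrees with H on (0,0,0,1,1) (formula → 1, table → 0); rule it out.
That leaves (1). Evaluating it on every row reproduces the table of H exactly.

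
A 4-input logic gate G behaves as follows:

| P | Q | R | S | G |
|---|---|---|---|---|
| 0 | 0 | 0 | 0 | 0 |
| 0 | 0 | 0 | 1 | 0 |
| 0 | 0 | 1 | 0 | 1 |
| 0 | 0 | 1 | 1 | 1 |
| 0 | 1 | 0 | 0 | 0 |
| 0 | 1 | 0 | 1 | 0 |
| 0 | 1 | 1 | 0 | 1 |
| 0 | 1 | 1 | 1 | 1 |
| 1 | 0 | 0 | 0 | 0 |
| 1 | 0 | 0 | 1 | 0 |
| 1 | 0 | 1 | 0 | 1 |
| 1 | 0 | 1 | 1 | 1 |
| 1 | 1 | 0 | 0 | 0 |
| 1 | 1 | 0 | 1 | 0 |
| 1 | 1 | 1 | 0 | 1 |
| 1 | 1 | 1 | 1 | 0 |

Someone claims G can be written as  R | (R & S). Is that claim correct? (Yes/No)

No

Evaluate R | (R & S) on each row and compare to G:
  P=0, Q=0, R=0, S=0: formula gives 0, G = 0 ✓
  P=0, Q=0, R=0, S=1: formula gives 0, G = 0 ✓
  P=0, Q=0, R=1, S=0: formula gives 1, G = 1 ✓
  P=0, Q=0, R=1, S=1: formula gives 1, G = 1 ✓
  …
  P=1, Q=1, R=1, S=1: formula gives 1, but G = 0 ✗
A single disagreement suffices: at (1,1,1,1) they differ, so the formula does not compute G.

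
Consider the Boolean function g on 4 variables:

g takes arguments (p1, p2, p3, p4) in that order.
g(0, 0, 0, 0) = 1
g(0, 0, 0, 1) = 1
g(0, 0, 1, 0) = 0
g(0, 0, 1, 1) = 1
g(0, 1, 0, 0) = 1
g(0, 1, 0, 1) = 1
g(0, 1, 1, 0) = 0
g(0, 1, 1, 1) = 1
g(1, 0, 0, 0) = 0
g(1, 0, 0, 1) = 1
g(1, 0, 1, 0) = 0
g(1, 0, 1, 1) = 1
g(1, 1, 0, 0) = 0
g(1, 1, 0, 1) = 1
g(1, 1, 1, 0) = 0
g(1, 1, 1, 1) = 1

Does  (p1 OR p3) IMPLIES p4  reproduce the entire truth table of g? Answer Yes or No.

Yes

Evaluate (p1 OR p3) IMPLIES p4 on each row and compare to g:
  p1=0, p2=0, p3=0, p4=0: formula gives 1, g = 1 ✓
  p1=0, p2=0, p3=0, p4=1: formula gives 1, g = 1 ✓
  p1=0, p2=0, p3=1, p4=0: formula gives 0, g = 0 ✓
  p1=0, p2=0, p3=1, p4=1: formula gives 1, g = 1 ✓
  …and likewise for the remaining 12 rows.
All 16 rows match — the expression computes g exactly.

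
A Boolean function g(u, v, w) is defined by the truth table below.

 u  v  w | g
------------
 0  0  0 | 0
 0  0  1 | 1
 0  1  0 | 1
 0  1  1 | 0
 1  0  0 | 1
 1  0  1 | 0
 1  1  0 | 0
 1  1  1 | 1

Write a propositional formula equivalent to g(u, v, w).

The output is 1 exactly when an odd number of inputs are 1 — the 3-way XOR (parity).

g(u, v, w) = (u ^ v) ^ w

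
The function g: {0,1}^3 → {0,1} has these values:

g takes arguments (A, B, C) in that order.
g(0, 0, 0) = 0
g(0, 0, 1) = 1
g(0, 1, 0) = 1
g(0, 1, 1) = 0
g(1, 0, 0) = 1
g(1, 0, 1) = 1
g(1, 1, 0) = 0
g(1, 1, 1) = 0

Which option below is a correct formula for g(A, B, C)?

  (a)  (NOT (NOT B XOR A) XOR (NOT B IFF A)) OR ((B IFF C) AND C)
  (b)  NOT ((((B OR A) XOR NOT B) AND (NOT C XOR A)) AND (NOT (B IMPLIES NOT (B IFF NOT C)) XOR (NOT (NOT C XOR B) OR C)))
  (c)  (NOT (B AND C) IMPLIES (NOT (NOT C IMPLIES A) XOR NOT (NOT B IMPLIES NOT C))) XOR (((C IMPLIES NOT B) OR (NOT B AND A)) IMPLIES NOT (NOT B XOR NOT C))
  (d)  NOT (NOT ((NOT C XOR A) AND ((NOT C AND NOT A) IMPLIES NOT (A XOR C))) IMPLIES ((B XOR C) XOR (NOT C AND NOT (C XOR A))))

(a) disagrees with g on (0,0,1) (formula → 0, table → 1); rule it out.
(b) disagrees with g on (0,0,0) (formula → 1, table → 0); rule it out.
(d) disagrees with g on (0,0,1) (formula → 0, table → 1); rule it out.
That leaves (c). Evaluating it on every row reproduces the table of g exactly.

c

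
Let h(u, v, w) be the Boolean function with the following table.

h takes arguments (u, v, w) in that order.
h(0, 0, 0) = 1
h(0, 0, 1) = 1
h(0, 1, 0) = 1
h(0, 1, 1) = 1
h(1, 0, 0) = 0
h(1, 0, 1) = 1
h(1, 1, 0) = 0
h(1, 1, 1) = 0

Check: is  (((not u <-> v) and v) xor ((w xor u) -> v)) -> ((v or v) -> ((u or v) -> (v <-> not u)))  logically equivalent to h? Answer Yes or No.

Evaluate (((not u <-> v) and v) xor ((w xor u) -> v)) -> ((v or v) -> ((u or v) -> (v <-> not u))) on each row and compare to h:
  u=0, v=0, w=0: formula gives 1, h = 1 ✓
  u=0, v=0, w=1: formula gives 1, h = 1 ✓
  u=0, v=1, w=0: formula gives 1, h = 1 ✓
  u=0, v=1, w=1: formula gives 1, h = 1 ✓
  u=1, v=0, w=0: formula gives 1, but h = 0 ✗
Row (1,0,0) is a counterexample, so the formula is not equivalent to h.

No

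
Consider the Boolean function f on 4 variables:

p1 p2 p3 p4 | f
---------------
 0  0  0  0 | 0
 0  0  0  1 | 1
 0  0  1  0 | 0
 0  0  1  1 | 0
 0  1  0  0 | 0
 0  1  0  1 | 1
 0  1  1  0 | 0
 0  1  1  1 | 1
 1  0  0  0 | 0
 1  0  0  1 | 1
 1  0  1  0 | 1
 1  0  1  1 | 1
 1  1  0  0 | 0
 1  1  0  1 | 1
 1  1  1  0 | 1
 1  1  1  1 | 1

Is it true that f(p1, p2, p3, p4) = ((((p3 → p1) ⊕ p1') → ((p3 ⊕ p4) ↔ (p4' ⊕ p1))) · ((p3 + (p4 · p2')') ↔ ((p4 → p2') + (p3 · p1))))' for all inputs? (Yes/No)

Test each input against both f and the formula:
  p1=0, p2=0, p3=0, p4=0: formula gives 0, f = 0 ✓
  p1=0, p2=0, p3=0, p4=1: formula gives 1, f = 1 ✓
  p1=0, p2=0, p3=1, p4=0: formula gives 0, f = 0 ✓
  p1=0, p2=0, p3=1, p4=1: formula gives 0, f = 0 ✓
  …and likewise for the remaining 12 rows.
All 16 rows match — the expression computes f exactly.

Yes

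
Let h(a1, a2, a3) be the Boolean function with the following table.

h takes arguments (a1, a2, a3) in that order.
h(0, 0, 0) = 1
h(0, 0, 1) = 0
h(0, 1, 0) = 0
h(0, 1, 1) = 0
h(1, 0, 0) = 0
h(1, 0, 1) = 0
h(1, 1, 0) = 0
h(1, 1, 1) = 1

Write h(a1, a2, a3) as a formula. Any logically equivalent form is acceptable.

h(a1, a2, a3) = ((not a1 and not a2) and not a3) or ((a1 and a2) and a3)

h=1 on 2 inputs: (0,0,0), (1,1,1). Reading each as a conjunction of literals (¬a1·¬a2·¬a3, a1·a2·a3) and taking the OR gives the canonical DNF.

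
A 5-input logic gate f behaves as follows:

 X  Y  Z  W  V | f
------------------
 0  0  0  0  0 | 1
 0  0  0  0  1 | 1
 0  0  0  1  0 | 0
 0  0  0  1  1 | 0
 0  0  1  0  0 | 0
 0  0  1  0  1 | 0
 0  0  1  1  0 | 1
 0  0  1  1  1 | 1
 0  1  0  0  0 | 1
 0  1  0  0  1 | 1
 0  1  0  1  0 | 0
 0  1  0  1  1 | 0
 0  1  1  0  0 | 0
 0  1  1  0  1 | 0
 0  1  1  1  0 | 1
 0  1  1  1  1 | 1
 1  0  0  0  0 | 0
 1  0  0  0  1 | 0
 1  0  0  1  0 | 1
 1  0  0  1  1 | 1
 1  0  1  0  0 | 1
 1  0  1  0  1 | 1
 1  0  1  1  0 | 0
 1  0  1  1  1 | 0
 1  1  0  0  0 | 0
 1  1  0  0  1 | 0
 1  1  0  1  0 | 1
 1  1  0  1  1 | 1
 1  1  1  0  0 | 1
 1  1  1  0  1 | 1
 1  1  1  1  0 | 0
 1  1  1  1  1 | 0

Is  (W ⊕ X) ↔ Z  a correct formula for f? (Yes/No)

Yes

Check the formula against f row by row:
  X=0, Y=0, Z=0, W=0, V=0: formula gives 1, f = 1 ✓
  X=0, Y=0, Z=0, W=0, V=1: formula gives 1, f = 1 ✓
  X=0, Y=0, Z=0, W=1, V=0: formula gives 0, f = 0 ✓
  X=0, Y=0, Z=0, W=1, V=1: formula gives 0, f = 0 ✓
  … (the remaining 28 rows also agree.)
All 32 rows match — the expression computes f exactly.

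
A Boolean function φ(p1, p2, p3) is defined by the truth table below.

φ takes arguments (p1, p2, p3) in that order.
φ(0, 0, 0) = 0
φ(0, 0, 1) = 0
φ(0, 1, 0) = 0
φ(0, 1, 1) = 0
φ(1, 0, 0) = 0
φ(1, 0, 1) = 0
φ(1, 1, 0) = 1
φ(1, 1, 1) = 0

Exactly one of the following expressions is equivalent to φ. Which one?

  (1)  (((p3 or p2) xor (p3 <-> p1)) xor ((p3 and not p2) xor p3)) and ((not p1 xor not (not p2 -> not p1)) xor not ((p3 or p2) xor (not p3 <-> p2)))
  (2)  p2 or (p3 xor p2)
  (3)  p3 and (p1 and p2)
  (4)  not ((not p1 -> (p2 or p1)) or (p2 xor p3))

(2): at (0,0,1) it gives 1, but φ = 0 — eliminated.
(3): at (1,1,0) it gives 0, but φ = 1 — eliminated.
(4): at (0,0,0) it gives 1, but φ = 0 — eliminated.
(1) is the remaining candidate, and it agrees with φ on all 8 inputs.

1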